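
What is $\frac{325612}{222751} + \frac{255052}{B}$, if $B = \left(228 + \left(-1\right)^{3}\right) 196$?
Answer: $\frac{2546436327}{353951339} \approx 7.1943$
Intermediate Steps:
$B = 44492$ ($B = \left(228 - 1\right) 196 = 227 \cdot 196 = 44492$)
$\frac{325612}{222751} + \frac{255052}{B} = \frac{325612}{222751} + \frac{255052}{44492} = 325612 \cdot \frac{1}{222751} + 255052 \cdot \frac{1}{44492} = \frac{325612}{222751} + \frac{9109}{1589} = \frac{2546436327}{353951339}$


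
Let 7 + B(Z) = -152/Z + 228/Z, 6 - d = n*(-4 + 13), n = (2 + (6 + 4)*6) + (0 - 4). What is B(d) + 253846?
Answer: 32745212/129 ≈ 2.5384e+5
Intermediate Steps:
n = 58 (n = (2 + 10*6) - 4 = (2 + 60) - 4 = 62 - 4 = 58)
d = -516 (d = 6 - 58*(-4 + 13) = 6 - 58*9 = 6 - 1*522 = 6 - 522 = -516)
B(Z) = -7 + 76/Z (B(Z) = -7 + (-152/Z + 228/Z) = -7 + 76/Z)
B(d) + 253846 = (-7 + 76/(-516)) + 253846 = (-7 + 76*(-1/516)) + 253846 = (-7 - 19/129) + 253846 = -922/129 + 253846 = 32745212/129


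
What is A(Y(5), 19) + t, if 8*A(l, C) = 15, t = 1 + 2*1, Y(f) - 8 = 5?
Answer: 39/8 ≈ 4.8750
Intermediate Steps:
Y(f) = 13 (Y(f) = 8 + 5 = 13)
t = 3 (t = 1 + 2 = 3)
A(l, C) = 15/8 (A(l, C) = (⅛)*15 = 15/8)
A(Y(5), 19) + t = 15/8 + 3 = 39/8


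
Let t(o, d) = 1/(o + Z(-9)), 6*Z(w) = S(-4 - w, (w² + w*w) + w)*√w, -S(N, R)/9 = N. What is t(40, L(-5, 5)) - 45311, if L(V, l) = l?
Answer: -76349003/1685 + 18*I/1685 ≈ -45311.0 + 0.010682*I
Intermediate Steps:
S(N, R) = -9*N
Z(w) = √w*(36 + 9*w)/6 (Z(w) = ((-9*(-4 - w))*√w)/6 = ((36 + 9*w)*√w)/6 = (√w*(36 + 9*w))/6 = √w*(36 + 9*w)/6)
t(o, d) = 1/(o - 45*I/2) (t(o, d) = 1/(o + 3*√(-9)*(4 - 9)/2) = 1/(o + (3/2)*(3*I)*(-5)) = 1/(o - 45*I/2))
t(40, L(-5, 5)) - 45311 = 2/(-45*I + 2*40) - 45311 = 2/(-45*I + 80) - 45311 = 2/(80 - 45*I) - 45311 = 2*((80 + 45*I)/8425) - 45311 = 2*(80 + 45*I)/8425 - 45311 = -45311 + 2*(80 + 45*I)/8425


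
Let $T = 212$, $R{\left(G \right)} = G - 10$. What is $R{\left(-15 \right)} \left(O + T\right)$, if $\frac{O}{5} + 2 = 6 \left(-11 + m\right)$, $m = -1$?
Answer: $3950$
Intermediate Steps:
$R{\left(G \right)} = -10 + G$
$O = -370$ ($O = -10 + 5 \cdot 6 \left(-11 - 1\right) = -10 + 5 \cdot 6 \left(-12\right) = -10 + 5 \left(-72\right) = -10 - 360 = -370$)
$R{\left(-15 \right)} \left(O + T\right) = \left(-10 - 15\right) \left(-370 + 212\right) = \left(-25\right) \left(-158\right) = 3950$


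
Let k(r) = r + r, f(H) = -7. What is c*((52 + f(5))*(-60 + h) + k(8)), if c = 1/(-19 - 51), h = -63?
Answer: 5519/70 ≈ 78.843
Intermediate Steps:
c = -1/70 (c = 1/(-70) = -1/70 ≈ -0.014286)
k(r) = 2*r
c*((52 + f(5))*(-60 + h) + k(8)) = -((52 - 7)*(-60 - 63) + 2*8)/70 = -(45*(-123) + 16)/70 = -(-5535 + 16)/70 = -1/70*(-5519) = 5519/70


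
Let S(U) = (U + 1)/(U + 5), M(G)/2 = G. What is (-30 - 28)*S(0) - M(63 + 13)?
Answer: -818/5 ≈ -163.60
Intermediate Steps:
M(G) = 2*G
S(U) = (1 + U)/(5 + U)
(-30 - 28)*S(0) - M(63 + 13) = (-30 - 28)*((1 + 0)/(5 + 0)) - 2*(63 + 13) = -58/5 - 2*76 = -58/5 - 1*152 = -58*1/5 - 152 = -58/5 - 152 = -818/5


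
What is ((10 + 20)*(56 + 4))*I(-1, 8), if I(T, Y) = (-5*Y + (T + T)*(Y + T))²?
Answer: 5248800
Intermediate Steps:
I(T, Y) = (-5*Y + 2*T*(T + Y))² (I(T, Y) = (-5*Y + (2*T)*(T + Y))² = (-5*Y + 2*T*(T + Y))²)
((10 + 20)*(56 + 4))*I(-1, 8) = ((10 + 20)*(56 + 4))*(-5*8 + 2*(-1)² + 2*(-1)*8)² = (30*60)*(-40 + 2*1 - 16)² = 1800*(-40 + 2 - 16)² = 1800*(-54)² = 1800*2916 = 5248800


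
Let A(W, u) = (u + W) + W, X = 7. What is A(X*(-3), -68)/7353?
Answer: -110/7353 ≈ -0.014960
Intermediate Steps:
A(W, u) = u + 2*W (A(W, u) = (W + u) + W = u + 2*W)
A(X*(-3), -68)/7353 = (-68 + 2*(7*(-3)))/7353 = (-68 + 2*(-21))*(1/7353) = (-68 - 42)*(1/7353) = -110*1/7353 = -110/7353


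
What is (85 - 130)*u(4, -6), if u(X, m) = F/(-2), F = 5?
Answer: 225/2 ≈ 112.50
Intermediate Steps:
u(X, m) = -5/2 (u(X, m) = 5/(-2) = 5*(-½) = -5/2)
(85 - 130)*u(4, -6) = (85 - 130)*(-5/2) = -45*(-5/2) = 225/2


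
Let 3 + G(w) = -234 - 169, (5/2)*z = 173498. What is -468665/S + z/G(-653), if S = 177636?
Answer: -31295185703/180300540 ≈ -173.57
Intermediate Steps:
z = 346996/5 (z = (⅖)*173498 = 346996/5 ≈ 69399.)
G(w) = -406 (G(w) = -3 + (-234 - 169) = -3 - 403 = -406)
-468665/S + z/G(-653) = -468665/177636 + (346996/5)/(-406) = -468665*1/177636 + (346996/5)*(-1/406) = -468665/177636 - 173498/1015 = -31295185703/180300540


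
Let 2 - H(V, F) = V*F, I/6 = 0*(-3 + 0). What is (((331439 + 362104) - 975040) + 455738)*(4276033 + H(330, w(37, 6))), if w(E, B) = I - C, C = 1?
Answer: 745118113965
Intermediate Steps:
I = 0 (I = 6*(0*(-3 + 0)) = 6*(0*(-3)) = 6*0 = 0)
w(E, B) = -1 (w(E, B) = 0 - 1*1 = 0 - 1 = -1)
H(V, F) = 2 - F*V (H(V, F) = 2 - V*F = 2 - F*V)
(((331439 + 362104) - 975040) + 455738)*(4276033 + H(330, w(37, 6))) = (((331439 + 362104) - 975040) + 455738)*(4276033 + (2 - 1*(-1)*330)) = ((693543 - 975040) + 455738)*(4276033 + (2 + 330)) = (-281497 + 455738)*(4276033 + 332) = 174241*4276365 = 745118113965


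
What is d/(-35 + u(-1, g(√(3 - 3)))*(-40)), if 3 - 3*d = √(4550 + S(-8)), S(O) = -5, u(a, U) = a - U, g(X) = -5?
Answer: -1/195 + √505/195 ≈ 0.11011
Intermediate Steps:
d = 1 - √505 (d = 1 - √(4550 - 5)/3 = 1 - √505 ≈ -21.472)
d/(-35 + u(-1, g(√(3 - 3)))*(-40)) = (1 - √505)/(-35 + (-1 - 1*(-5))*(-40)) = (1 - √505)/(-35 + (-1 + 5)*(-40)) = (1 - √505)/(-35 + 4*(-40)) = (1 - √505)/(-35 - 160) = (1 - √505)/(-195) = (1 - √505)*(-1/195) = -1/195 + √505/195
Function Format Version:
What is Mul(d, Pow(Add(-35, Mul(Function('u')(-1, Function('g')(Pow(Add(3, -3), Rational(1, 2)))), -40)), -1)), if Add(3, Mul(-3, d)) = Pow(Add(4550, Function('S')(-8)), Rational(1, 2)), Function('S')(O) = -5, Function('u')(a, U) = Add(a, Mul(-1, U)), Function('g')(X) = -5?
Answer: Add(Rational(-1, 195), Mul(Rational(1, 195), Pow(505, Rational(1, 2)))) ≈ 0.11011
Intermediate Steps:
d = Add(1, Mul(-1, Pow(505, Rational(1, 2)))) (d = Add(1, Mul(Rational(-1, 3), Pow(Add(4550, -5), Rational(1, 2)))) = Add(1, Mul(Rational(-1, 3), Pow(4545, Rational(1, 2)))) = Add(1, Mul(Rational(-1, 3), Mul(3, Pow(505, Rational(1, 2))))) = Add(1, Mul(-1, Pow(505, Rational(1, 2)))) ≈ -21.472)
Mul(d, Pow(Add(-35, Mul(Function('u')(-1, Function('g')(Pow(Add(3, -3), Rational(1, 2)))), -40)), -1)) = Mul(Add(1, Mul(-1, Pow(505, Rational(1, 2)))), Pow(Add(-35, Mul(Add(-1, Mul(-1, -5)), -40)), -1)) = Mul(Add(1, Mul(-1, Pow(505, Rational(1, 2)))), Pow(Add(-35, Mul(Add(-1, 5), -40)), -1)) = Mul(Add(1, Mul(-1, Pow(505, Rational(1, 2)))), Pow(Add(-35, Mul(4, -40)), -1)) = Mul(Add(1, Mul(-1, Pow(505, Rational(1, 2)))), Pow(Add(-35, -160), -1)) = Mul(Add(1, Mul(-1, Pow(505, Rational(1, 2)))), Pow(-195, -1)) = Mul(Add(1, Mul(-1, Pow(505, Rational(1, 2)))), Rational(-1, 195)) = Add(Rational(-1, 195), Mul(Rational(1, 195), Pow(505, Rational(1, 2))))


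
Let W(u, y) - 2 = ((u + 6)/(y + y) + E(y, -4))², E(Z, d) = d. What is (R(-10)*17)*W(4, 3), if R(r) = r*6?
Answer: -22780/3 ≈ -7593.3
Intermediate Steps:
R(r) = 6*r
W(u, y) = 2 + (-4 + (6 + u)/(2*y))² (W(u, y) = 2 + ((u + 6)/(y + y) - 4)² = 2 + ((6 + u)/((2*y)) - 4)² = 2 + ((6 + u)*(1/(2*y)) - 4)² = 2 + ((6 + u)/(2*y) - 4)² = 2 + (-4 + (6 + u)/(2*y))²)
(R(-10)*17)*W(4, 3) = ((6*(-10))*17)*(2 + (¼)*(6 + 4 - 8*3)²/3²) = (-60*17)*(2 + (¼)*(⅑)*(6 + 4 - 24)²) = -1020*(2 + (¼)*(⅑)*(-14)²) = -1020*(2 + (¼)*(⅑)*196) = -1020*(2 + 49/9) = -1020*67/9 = -22780/3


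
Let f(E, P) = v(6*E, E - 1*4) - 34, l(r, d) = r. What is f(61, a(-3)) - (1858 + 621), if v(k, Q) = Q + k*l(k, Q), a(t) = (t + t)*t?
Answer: 131500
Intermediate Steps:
a(t) = 2*t² (a(t) = (2*t)*t = 2*t²)
v(k, Q) = Q + k² (v(k, Q) = Q + k*k = Q + k²)
f(E, P) = -38 + E + 36*E² (f(E, P) = ((E - 1*4) + (6*E)²) - 34 = ((E - 4) + 36*E²) - 34 = ((-4 + E) + 36*E²) - 34 = (-4 + E + 36*E²) - 34 = -38 + E + 36*E²)
f(61, a(-3)) - (1858 + 621) = (-38 + 61 + 36*61²) - (1858 + 621) = (-38 + 61 + 36*3721) - 1*2479 = (-38 + 61 + 133956) - 2479 = 133979 - 2479 = 131500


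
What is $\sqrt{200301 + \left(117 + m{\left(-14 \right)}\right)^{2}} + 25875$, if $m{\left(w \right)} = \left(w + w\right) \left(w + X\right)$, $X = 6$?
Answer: $25875 + \sqrt{316582} \approx 26438.0$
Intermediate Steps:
$m{\left(w \right)} = 2 w \left(6 + w\right)$ ($m{\left(w \right)} = \left(w + w\right) \left(w + 6\right) = 2 w \left(6 + w\right)$)
$\sqrt{200301 + \left(117 + m{\left(-14 \right)}\right)^{2}} + 25875 = \sqrt{200301 + \left(117 + 2 \left(-14\right) \left(6 - 14\right)\right)^{2}} + 25875 = \sqrt{200301 + \left(117 + 2 \left(-14\right) \left(-8\right)\right)^{2}} + 25875 = \sqrt{200301 + \left(117 + 224\right)^{2}} + 25875 = \sqrt{200301 + 341^{2}} + 25875 = \sqrt{200301 + 116281} + 25875 = \sqrt{316582} + 25875 = 25875 + \sqrt{316582}$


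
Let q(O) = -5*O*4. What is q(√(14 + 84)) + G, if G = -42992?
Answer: -42992 - 140*√2 ≈ -43190.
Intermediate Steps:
q(O) = -20*O
q(√(14 + 84)) + G = -20*√(14 + 84) - 42992 = -140*√2 - 42992 = -42992 - 140*√2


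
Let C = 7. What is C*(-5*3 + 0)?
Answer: -105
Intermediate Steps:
C*(-5*3 + 0) = 7*(-5*3 + 0) = 7*(-15 + 0) = 7*(-15) = -105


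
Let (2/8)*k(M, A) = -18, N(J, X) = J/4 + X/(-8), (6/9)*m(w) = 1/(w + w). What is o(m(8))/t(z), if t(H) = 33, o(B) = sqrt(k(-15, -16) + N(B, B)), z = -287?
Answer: I*sqrt(18429)/528 ≈ 0.25711*I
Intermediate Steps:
m(w) = 3/(4*w) (m(w) = 3/(2*(w + w)) = 3/(2*((2*w))) = 3*(1/(2*w))/2 = 3/(4*w))
N(J, X) = -X/8 + J/4 (N(J, X) = J*(1/4) + X*(-1/8) = J/4 - X/8 = -X/8 + J/4)
k(M, A) = -72 (k(M, A) = 4*(-18) = -72)
o(B) = sqrt(-72 + B/8) (o(B) = sqrt(-72 + (-B/8 + B/4)) = sqrt(-72 + B/8))
o(m(8))/t(z) = (sqrt(-1152 + 2*((3/4)/8))/4)/33 = (sqrt(-1152 + 2*((3/4)*(1/8)))/4)*(1/33) = (sqrt(-1152 + 2*(3/32))/4)*(1/33) = (sqrt(-1152 + 3/16)/4)*(1/33) = (sqrt(-18429/16)/4)*(1/33) = ((I*sqrt(18429)/4)/4)*(1/33) = (I*sqrt(18429)/16)*(1/33) = I*sqrt(18429)/528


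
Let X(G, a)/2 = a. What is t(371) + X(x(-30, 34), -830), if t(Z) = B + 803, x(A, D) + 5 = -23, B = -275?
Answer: -1132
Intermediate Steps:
x(A, D) = -28 (x(A, D) = -5 - 23 = -28)
X(G, a) = 2*a
t(Z) = 528 (t(Z) = -275 + 803 = 528)
t(371) + X(x(-30, 34), -830) = 528 + 2*(-830) = 528 - 1660 = -1132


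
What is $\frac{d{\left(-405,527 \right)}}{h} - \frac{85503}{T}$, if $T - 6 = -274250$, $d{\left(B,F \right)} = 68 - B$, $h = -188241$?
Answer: $\frac{939144283}{3036703812} \approx 0.30926$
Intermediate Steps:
$T = -274244$ ($T = 6 - 274250 = -274244$)
$\frac{d{\left(-405,527 \right)}}{h} - \frac{85503}{T} = \frac{68 - -405}{-188241} - \frac{85503}{-274244} = \left(68 + 405\right) \left(- \frac{1}{188241}\right) - - \frac{85503}{274244} = 473 \left(- \frac{1}{188241}\right) + \frac{85503}{274244} = - \frac{473}{188241} + \frac{85503}{274244} = \frac{939144283}{3036703812}$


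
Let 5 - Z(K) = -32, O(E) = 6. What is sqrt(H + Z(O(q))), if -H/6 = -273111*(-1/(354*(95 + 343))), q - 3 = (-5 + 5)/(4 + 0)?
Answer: sqrt(563414)/146 ≈ 5.1412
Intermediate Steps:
q = 3 (q = 3 + (-5 + 5)/(4 + 0) = 3 + 0/4 = 3 + 0*(1/4) = 3 + 0 = 3)
Z(K) = 37 (Z(K) = 5 - 1*(-32) = 5 + 32 = 37)
H = -1543/146 (H = -(-1638666)/((95 + 343)*(-354)) = -(-1638666)/(438*(-354)) = -(-1638666)/(-155052) = -(-1638666)*(-1)/155052 = -6*1543/876 = -1543/146 ≈ -10.568)
sqrt(H + Z(O(q))) = sqrt(-1543/146 + 37) = sqrt(3859/146) = sqrt(563414)/146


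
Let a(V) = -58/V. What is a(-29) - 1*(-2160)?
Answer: 2162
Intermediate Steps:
a(-29) - 1*(-2160) = -58/(-29) - 1*(-2160) = -58*(-1/29) + 2160 = 2 + 2160 = 2162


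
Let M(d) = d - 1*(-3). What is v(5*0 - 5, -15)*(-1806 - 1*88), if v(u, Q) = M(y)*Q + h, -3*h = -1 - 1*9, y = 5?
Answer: 662900/3 ≈ 2.2097e+5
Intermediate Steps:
h = 10/3 (h = -(-1 - 1*9)/3 = -(-1 - 9)/3 = -1/3*(-10) = 10/3 ≈ 3.3333)
M(d) = 3 + d (M(d) = d + 3 = 3 + d)
v(u, Q) = 10/3 + 8*Q (v(u, Q) = (3 + 5)*Q + 10/3 = 8*Q + 10/3 = 10/3 + 8*Q)
v(5*0 - 5, -15)*(-1806 - 1*88) = (10/3 + 8*(-15))*(-1806 - 1*88) = (10/3 - 120)*(-1806 - 88) = -350/3*(-1894) = 662900/3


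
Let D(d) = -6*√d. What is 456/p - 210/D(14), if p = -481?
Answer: -456/481 + 5*√14/2 ≈ 8.4061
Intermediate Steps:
456/p - 210/D(14) = 456/(-481) - 210*(-√14/84) = 456*(-1/481) - (-5)*√14/2 = -456/481 + 5*√14/2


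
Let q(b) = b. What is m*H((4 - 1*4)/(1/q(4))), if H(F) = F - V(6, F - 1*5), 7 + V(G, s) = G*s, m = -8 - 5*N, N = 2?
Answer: -666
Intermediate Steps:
m = -18 (m = -8 - 5*2 = -8 - 10 = -18)
V(G, s) = -7 + G*s
H(F) = 37 - 5*F (H(F) = F - (-7 + 6*(F - 1*5)) = F - (-7 + 6*(F - 5)) = F - (-7 + 6*(-5 + F)) = F - (-7 + (-30 + 6*F)) = F - (-37 + 6*F) = F + (37 - 6*F) = 37 - 5*F)
m*H((4 - 1*4)/(1/q(4))) = -18*(37 - 5*(4 - 1*4)/(1/4)) = -18*(37 - 5*(4 - 4)/1/4) = -18*(37 - 0*4) = -18*(37 - 5*0) = -18*(37 + 0) = -18*37 = -666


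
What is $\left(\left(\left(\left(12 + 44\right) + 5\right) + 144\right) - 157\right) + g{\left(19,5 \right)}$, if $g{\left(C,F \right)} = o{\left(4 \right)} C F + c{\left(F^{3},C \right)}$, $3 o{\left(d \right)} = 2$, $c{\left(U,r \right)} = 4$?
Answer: $\frac{346}{3} \approx 115.33$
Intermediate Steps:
$o{\left(d \right)} = \frac{2}{3}$ ($o{\left(d \right)} = \frac{1}{3} \cdot 2 = \frac{2}{3}$)
$g{\left(C,F \right)} = 4 + \frac{2 C F}{3}$ ($g{\left(C,F \right)} = \frac{2 C}{3} F + 4 = \frac{2 C F}{3} + 4 = 4 + \frac{2 C F}{3}$)
$\left(\left(\left(\left(12 + 44\right) + 5\right) + 144\right) - 157\right) + g{\left(19,5 \right)} = \left(\left(\left(\left(12 + 44\right) + 5\right) + 144\right) - 157\right) + \left(4 + \frac{2}{3} \cdot 19 \cdot 5\right) = \left(\left(\left(56 + 5\right) + 144\right) - 157\right) + \left(4 + \frac{190}{3}\right) = \left(\left(61 + 144\right) - 157\right) + \frac{202}{3} = \left(205 - 157\right) + \frac{202}{3} = 48 + \frac{202}{3} = \frac{346}{3}$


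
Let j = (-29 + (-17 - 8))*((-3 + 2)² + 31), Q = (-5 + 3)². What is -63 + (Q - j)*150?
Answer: 259737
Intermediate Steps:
Q = 4 (Q = (-2)² = 4)
j = -1728 (j = (-29 - 25)*((-1)² + 31) = -54*(1 + 31) = -54*32 = -1728)
-63 + (Q - j)*150 = -63 + (4 - 1*(-1728))*150 = -63 + (4 + 1728)*150 = -63 + 1732*150 = -63 + 259800 = 259737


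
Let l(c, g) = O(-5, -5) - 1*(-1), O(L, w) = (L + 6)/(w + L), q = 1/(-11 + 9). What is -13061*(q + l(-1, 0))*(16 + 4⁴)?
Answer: -7105184/5 ≈ -1.4210e+6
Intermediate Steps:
q = -½ (q = 1/(-2) = -½ ≈ -0.50000)
O(L, w) = (6 + L)/(L + w)
l(c, g) = 9/10 (l(c, g) = (6 - 5)/(-5 - 5) - 1*(-1) = 1/(-10) + 1 = -⅒*1 + 1 = -⅒ + 1 = 9/10)
-13061*(q + l(-1, 0))*(16 + 4⁴) = -13061*(-½ + 9/10)*(16 + 4⁴) = -26122*(16 + 256)/5 = -26122*272/5 = -13061*544/5 = -7105184/5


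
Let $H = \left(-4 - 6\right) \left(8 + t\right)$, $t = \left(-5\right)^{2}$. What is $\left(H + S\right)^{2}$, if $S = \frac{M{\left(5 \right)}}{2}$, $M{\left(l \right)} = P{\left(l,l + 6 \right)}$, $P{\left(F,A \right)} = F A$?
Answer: $\frac{366025}{4} \approx 91506.0$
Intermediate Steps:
$P{\left(F,A \right)} = A F$
$M{\left(l \right)} = l \left(6 + l\right)$ ($M{\left(l \right)} = \left(l + 6\right) l = \left(6 + l\right) l = l \left(6 + l\right)$)
$t = 25$
$H = -330$ ($H = \left(-4 - 6\right) \left(8 + 25\right) = \left(-10\right) 33 = -330$)
$S = \frac{55}{2}$ ($S = \frac{5 \left(6 + 5\right)}{2} = 5 \cdot 11 \cdot \frac{1}{2} = 55 \cdot \frac{1}{2} = \frac{55}{2} \approx 27.5$)
$\left(H + S\right)^{2} = \left(-330 + \frac{55}{2}\right)^{2} = \left(- \frac{605}{2}\right)^{2} = \frac{366025}{4}$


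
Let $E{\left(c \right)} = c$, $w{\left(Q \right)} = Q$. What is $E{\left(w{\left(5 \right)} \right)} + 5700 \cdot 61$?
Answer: $347705$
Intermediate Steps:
$E{\left(w{\left(5 \right)} \right)} + 5700 \cdot 61 = 5 + 5700 \cdot 61 = 5 + 347700 = 347705$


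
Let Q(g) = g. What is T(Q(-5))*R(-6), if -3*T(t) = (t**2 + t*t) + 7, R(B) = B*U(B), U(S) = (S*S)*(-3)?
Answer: -12312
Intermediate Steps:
U(S) = -3*S**2 (U(S) = S**2*(-3) = -3*S**2)
R(B) = -3*B**3 (R(B) = B*(-3*B**2) = -3*B**3)
T(t) = -7/3 - 2*t**2/3 (T(t) = -((t**2 + t*t) + 7)/3 = -((t**2 + t**2) + 7)/3 = -(2*t**2 + 7)/3 = -(7 + 2*t**2)/3 = -7/3 - 2*t**2/3)
T(Q(-5))*R(-6) = (-7/3 - 2/3*(-5)**2)*(-3*(-6)**3) = (-7/3 - 2/3*25)*(-3*(-216)) = (-7/3 - 50/3)*648 = -19*648 = -12312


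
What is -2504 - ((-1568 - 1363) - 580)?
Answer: 1007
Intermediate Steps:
-2504 - ((-1568 - 1363) - 580) = -2504 - (-2931 - 580) = -2504 - 1*(-3511) = -2504 + 3511 = 1007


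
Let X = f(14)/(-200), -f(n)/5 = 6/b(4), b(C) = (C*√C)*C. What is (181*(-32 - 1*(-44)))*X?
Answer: 1629/160 ≈ 10.181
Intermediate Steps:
b(C) = C^(5/2) (b(C) = C^(3/2)*C = C^(5/2))
f(n) = -15/16 (f(n) = -30/(4^(5/2)) = -30/32 = -5*3/16 = -15/16)
X = 3/640 (X = -15/16/(-200) = -15/16*(-1/200) = 3/640 ≈ 0.0046875)
(181*(-32 - 1*(-44)))*X = (181*(-32 - 1*(-44)))*(3/640) = (181*(-32 + 44))*(3/640) = (181*12)*(3/640) = 2172*(3/640) = 1629/160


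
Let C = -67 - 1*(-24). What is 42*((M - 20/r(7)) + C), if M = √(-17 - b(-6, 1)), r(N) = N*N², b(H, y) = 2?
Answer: -88614/49 + 42*I*√19 ≈ -1808.4 + 183.07*I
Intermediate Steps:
r(N) = N³
M = I*√19 (M = √(-17 - 1*2) = √(-17 - 2) = √(-19) = I*√19 ≈ 4.3589*I)
C = -43 (C = -67 + 24 = -43)
42*((M - 20/r(7)) + C) = 42*((I*√19 - 20/(7³)) - 43) = 42*((I*√19 - 20/343) - 43) = 42*((-20/343 + I*√19) - 43) = 42*(-14769/343 + I*√19) = -88614/49 + 42*I*√19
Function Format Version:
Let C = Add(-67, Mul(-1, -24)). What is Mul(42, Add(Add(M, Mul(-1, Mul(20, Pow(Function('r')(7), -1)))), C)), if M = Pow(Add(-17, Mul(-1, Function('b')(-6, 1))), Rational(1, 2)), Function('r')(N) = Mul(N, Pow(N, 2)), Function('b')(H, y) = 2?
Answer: Add(Rational(-88614, 49), Mul(42, I, Pow(19, Rational(1, 2)))) ≈ Add(-1808.4, Mul(183.07, I))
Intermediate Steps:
Function('r')(N) = Pow(N, 3)
M = Mul(I, Pow(19, Rational(1, 2))) (M = Pow(Add(-17, Mul(-1, 2)), Rational(1, 2)) = Pow(Add(-17, -2), Rational(1, 2)) = Pow(-19, Rational(1, 2)) = Mul(I, Pow(19, Rational(1, 2))) ≈ Mul(4.3589, I))
C = -43 (C = Add(-67, 24) = -43)
Mul(42, Add(Add(M, Mul(-1, Mul(20, Pow(Function('r')(7), -1)))), C)) = Mul(42, Add(Add(Mul(I, Pow(19, Rational(1, 2))), Mul(-1, Mul(20, Pow(Pow(7, 3), -1)))), -43)) = Mul(42, Add(Add(Mul(I, Pow(19, Rational(1, 2))), Mul(-1, Mul(20, Pow(343, -1)))), -43)) = Mul(42, Add(Add(Mul(I, Pow(19, Rational(1, 2))), Mul(-1, Mul(20, Rational(1, 343)))), -43)) = Mul(42, Add(Add(Mul(I, Pow(19, Rational(1, 2))), Mul(-1, Rational(20, 343))), -43)) = Mul(42, Add(Add(Mul(I, Pow(19, Rational(1, 2))), Rational(-20, 343)), -43)) = Mul(42, Add(Add(Rational(-20, 343), Mul(I, Pow(19, Rational(1, 2)))), -43)) = Mul(42, Add(Rational(-14769, 343), Mul(I, Pow(19, Rational(1, 2))))) = Add(Rational(-88614, 49), Mul(42, I, Pow(19, Rational(1, 2))))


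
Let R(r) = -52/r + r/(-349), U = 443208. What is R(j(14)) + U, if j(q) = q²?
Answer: 7579285867/17101 ≈ 4.4321e+5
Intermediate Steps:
R(r) = -52/r - r/349 (R(r) = -52/r + r*(-1/349) = -52/r - r/349)
R(j(14)) + U = (-52/(14²) - 1/349*14²) + 443208 = (-52/196 - 1/349*196) + 443208 = (-52*1/196 - 196/349) + 443208 = (-13/49 - 196/349) + 443208 = -14141/17101 + 443208 = 7579285867/17101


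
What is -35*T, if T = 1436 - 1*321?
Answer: -39025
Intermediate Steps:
T = 1115 (T = 1436 - 321 = 1115)
-35*T = -35*1115 = -39025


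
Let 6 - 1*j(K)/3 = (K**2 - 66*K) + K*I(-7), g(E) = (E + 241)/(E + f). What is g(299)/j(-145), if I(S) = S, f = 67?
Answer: -15/963922 ≈ -1.5561e-5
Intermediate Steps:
g(E) = (241 + E)/(67 + E) (g(E) = (E + 241)/(E + 67) = (241 + E)/(67 + E))
j(K) = 18 - 3*K**2 + 219*K (j(K) = 18 - 3*((K**2 - 66*K) + K*(-7)) = 18 - 3*((K**2 - 66*K) - 7*K) = 18 - 3*(K**2 - 73*K) = 18 + (-3*K**2 + 219*K) = 18 - 3*K**2 + 219*K)
g(299)/j(-145) = ((241 + 299)/(67 + 299))/(18 - 3*(-145)**2 + 219*(-145)) = (540/366)/(18 - 3*21025 - 31755) = ((1/366)*540)/(18 - 63075 - 31755) = (90/61)/(-94812) = (90/61)*(-1/94812) = -15/963922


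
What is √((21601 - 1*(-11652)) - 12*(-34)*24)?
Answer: √43045 ≈ 207.47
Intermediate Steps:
√((21601 - 1*(-11652)) - 12*(-34)*24) = √((21601 + 11652) + 408*24) = √(33253 + 9792) = √43045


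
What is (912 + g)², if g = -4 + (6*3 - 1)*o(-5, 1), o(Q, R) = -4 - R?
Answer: 677329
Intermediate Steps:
g = -89 (g = -4 + (6*3 - 1)*(-4 - 1*1) = -4 + (18 - 1)*(-4 - 1) = -4 + 17*(-5) = -4 - 85 = -89)
(912 + g)² = (912 - 89)² = 823² = 677329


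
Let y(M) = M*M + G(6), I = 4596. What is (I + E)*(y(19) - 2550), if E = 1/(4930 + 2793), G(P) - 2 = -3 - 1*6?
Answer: -77946820164/7723 ≈ -1.0093e+7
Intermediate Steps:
G(P) = -7 (G(P) = 2 + (-3 - 1*6) = 2 + (-3 - 6) = 2 - 9 = -7)
y(M) = -7 + M² (y(M) = M*M - 7 = M² - 7 = -7 + M²)
E = 1/7723 ≈ 0.00012948
(I + E)*(y(19) - 2550) = (4596 + 1/7723)*((-7 + 19²) - 2550) = 35494909*((-7 + 361) - 2550)/7723 = 35494909*(354 - 2550)/7723 = (35494909/7723)*(-2196) = -77946820164/7723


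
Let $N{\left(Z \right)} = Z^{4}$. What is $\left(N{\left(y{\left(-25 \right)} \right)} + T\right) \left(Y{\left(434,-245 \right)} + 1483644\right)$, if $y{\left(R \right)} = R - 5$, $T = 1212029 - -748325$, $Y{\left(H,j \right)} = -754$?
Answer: $4108130243060$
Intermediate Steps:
$T = 1960354$ ($T = 1212029 + 748325 = 1960354$)
$y{\left(R \right)} = -5 + R$
$\left(N{\left(y{\left(-25 \right)} \right)} + T\right) \left(Y{\left(434,-245 \right)} + 1483644\right) = \left(\left(-5 - 25\right)^{4} + 1960354\right) \left(-754 + 1483644\right) = \left(\left(-30\right)^{4} + 1960354\right) 1482890 = \left(810000 + 1960354\right) 1482890 = 2770354 \cdot 1482890 = 4108130243060$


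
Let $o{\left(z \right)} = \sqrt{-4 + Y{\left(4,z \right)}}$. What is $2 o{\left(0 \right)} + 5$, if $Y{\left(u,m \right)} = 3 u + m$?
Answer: $5 + 4 \sqrt{2} \approx 10.657$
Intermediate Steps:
$Y{\left(u,m \right)} = m + 3 u$
$o{\left(z \right)} = \sqrt{8 + z}$ ($o{\left(z \right)} = \sqrt{-4 + \left(z + 3 \cdot 4\right)} = \sqrt{-4 + \left(z + 12\right)} = \sqrt{-4 + \left(12 + z\right)} = \sqrt{8 + z}$)
$2 o{\left(0 \right)} + 5 = 2 \sqrt{8 + 0} + 5 = 2 \sqrt{8} + 5 = 2 \cdot 2 \sqrt{2} + 5 = 4 \sqrt{2} + 5 = 5 + 4 \sqrt{2}$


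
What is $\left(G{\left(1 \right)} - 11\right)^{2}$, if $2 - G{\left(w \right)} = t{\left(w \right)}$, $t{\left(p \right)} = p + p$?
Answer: $121$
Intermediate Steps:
$t{\left(p \right)} = 2 p$
$G{\left(w \right)} = 2 - 2 w$
$\left(G{\left(1 \right)} - 11\right)^{2} = \left(\left(2 - 2\right) - 11\right)^{2} = \left(0 - 11\right)^{2} = \left(-11\right)^{2} = 121$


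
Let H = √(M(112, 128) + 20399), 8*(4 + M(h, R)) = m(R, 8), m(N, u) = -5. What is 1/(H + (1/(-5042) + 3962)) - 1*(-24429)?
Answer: 6490593450158499493/265692143886821 - 12710882*√326310/797076431660463 ≈ 24429.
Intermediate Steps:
M(h, R) = -37/8 (M(h, R) = -4 + (⅛)*(-5) = -4 - 5/8 = -37/8)
H = √326310/4 (H = √(-37/8 + 20399) = √(163155/8) = √326310/4 ≈ 142.81)
1/(H + (1/(-5042) + 3962)) - 1*(-24429) = 1/(√326310/4 + (1/(-5042) + 3962)) - 1*(-24429) = 1/(√326310/4 + (-1/5042 + 3962)) + 24429 = 1/(√326310/4 + 19976403/5042) + 24429 = 1/(19976403/5042 + √326310/4) + 24429 = 24429 + 1/(19976403/5042 + √326310/4)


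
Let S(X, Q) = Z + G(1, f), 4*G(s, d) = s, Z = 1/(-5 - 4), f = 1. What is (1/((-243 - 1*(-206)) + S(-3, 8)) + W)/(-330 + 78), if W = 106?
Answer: -70313/167202 ≈ -0.42053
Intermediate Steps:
Z = -1/9 (Z = 1/(-9) = -1/9 ≈ -0.11111)
G(s, d) = s/4
S(X, Q) = 5/36 (S(X, Q) = -1/9 + (1/4)*1 = -1/9 + 1/4 = 5/36)
(1/((-243 - 1*(-206)) + S(-3, 8)) + W)/(-330 + 78) = (1/((-243 - 1*(-206)) + 5/36) + 106)/(-330 + 78) = (1/((-243 + 206) + 5/36) + 106)/(-252) = (1/(-37 + 5/36) + 106)*(-1/252) = (1/(-1327/36) + 106)*(-1/252) = (-36/1327 + 106)*(-1/252) = (140626/1327)*(-1/252) = -70313/167202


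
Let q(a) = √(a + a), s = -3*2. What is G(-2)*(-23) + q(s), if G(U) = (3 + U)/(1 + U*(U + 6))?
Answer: 23/7 + 2*I*√3 ≈ 3.2857 + 3.4641*I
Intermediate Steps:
s = -6
q(a) = √2*√a (q(a) = √(2*a) = √2*√a)
G(U) = (3 + U)/(1 + U*(6 + U))
G(-2)*(-23) + q(s) = ((3 - 2)/(1 + (-2)² + 6*(-2)))*(-23) + √2*√(-6) = (1/(1 + 4 - 12))*(-23) + √2*(I*√6) = (1/(-7))*(-23) + 2*I*√3 = -⅐*1*(-23) + 2*I*√3 = -⅐*(-23) + 2*I*√3 = 23/7 + 2*I*√3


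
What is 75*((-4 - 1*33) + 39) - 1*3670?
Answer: -3520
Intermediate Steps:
75*((-4 - 1*33) + 39) - 1*3670 = 75*((-4 - 33) + 39) - 3670 = 75*(-37 + 39) - 3670 = 75*2 - 3670 = 150 - 3670 = -3520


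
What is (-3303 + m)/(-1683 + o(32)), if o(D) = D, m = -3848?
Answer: 7151/1651 ≈ 4.3313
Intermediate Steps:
(-3303 + m)/(-1683 + o(32)) = (-3303 - 3848)/(-1683 + 32) = -7151/(-1651) = -7151*(-1/1651) = 7151/1651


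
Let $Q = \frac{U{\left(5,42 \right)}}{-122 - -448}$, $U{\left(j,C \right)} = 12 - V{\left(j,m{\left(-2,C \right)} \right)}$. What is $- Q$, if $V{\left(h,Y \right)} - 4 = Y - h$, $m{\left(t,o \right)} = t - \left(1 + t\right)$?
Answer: $- \frac{7}{163} \approx -0.042945$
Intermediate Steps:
$m{\left(t,o \right)} = -1$
$V{\left(h,Y \right)} = 4 + Y - h$ ($V{\left(h,Y \right)} = 4 + \left(Y - h\right) = 4 + Y - h$)
$U{\left(j,C \right)} = 9 + j$ ($U{\left(j,C \right)} = 12 - \left(4 - 1 - j\right) = 12 - \left(3 - j\right) = 12 + \left(-3 + j\right) = 9 + j$)
$Q = \frac{7}{163}$ ($Q = \frac{9 + 5}{-122 - -448} = \frac{14}{-122 + 448} = \frac{14}{326} = 14 \cdot \frac{1}{326} = \frac{7}{163} \approx 0.042945$)
$- Q = \left(-1\right) \frac{7}{163} = - \frac{7}{163}$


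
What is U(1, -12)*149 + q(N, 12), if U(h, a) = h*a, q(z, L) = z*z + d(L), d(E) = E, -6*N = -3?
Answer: -7103/4 ≈ -1775.8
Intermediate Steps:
N = 1/2 (N = -1/6*(-3) = 1/2 ≈ 0.50000)
q(z, L) = L + z**2 (q(z, L) = z*z + L = z**2 + L = L + z**2)
U(h, a) = a*h
U(1, -12)*149 + q(N, 12) = -12*1*149 + (12 + (1/2)**2) = -12*149 + (12 + 1/4) = -1788 + 49/4 = -7103/4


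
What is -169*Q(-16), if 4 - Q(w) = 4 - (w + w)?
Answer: 5408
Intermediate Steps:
Q(w) = 2*w (Q(w) = 4 - (4 - (w + w)) = 4 - (4 - 2*w) = 4 + (-4 + 2*w) = 2*w)
-169*Q(-16) = -338*(-16) = -169*(-32) = 5408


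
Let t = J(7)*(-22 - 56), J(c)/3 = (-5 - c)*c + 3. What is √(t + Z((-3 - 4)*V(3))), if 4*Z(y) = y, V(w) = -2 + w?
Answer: 43*√41/2 ≈ 137.67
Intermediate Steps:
Z(y) = y/4
J(c) = 9 + 3*c*(-5 - c) (J(c) = 3*((-5 - c)*c + 3) = 3*(c*(-5 - c) + 3) = 3*(3 + c*(-5 - c)) = 9 + 3*c*(-5 - c))
t = 18954 (t = (9 - 15*7 - 3*7²)*(-22 - 56) = (9 - 105 - 3*49)*(-78) = (9 - 105 - 147)*(-78) = -243*(-78) = 18954)
√(t + Z((-3 - 4)*V(3))) = √(18954 + ((-3 - 4)*(-2 + 3))/4) = √(18954 + (-7*1)/4) = √(18954 + (¼)*(-7)) = √(18954 - 7/4) = √(75809/4) = 43*√41/2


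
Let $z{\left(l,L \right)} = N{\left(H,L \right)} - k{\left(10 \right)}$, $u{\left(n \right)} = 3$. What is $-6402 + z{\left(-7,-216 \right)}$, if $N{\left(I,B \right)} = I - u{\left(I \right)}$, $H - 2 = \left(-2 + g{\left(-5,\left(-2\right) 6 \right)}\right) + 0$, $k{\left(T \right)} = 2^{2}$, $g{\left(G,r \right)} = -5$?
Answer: $-6414$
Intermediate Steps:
$k{\left(T \right)} = 4$
$H = -5$ ($H = 2 + \left(\left(-2 - 5\right) + 0\right) = 2 + \left(-7 + 0\right) = 2 - 7 = -5$)
$N{\left(I,B \right)} = -3 + I$ ($N{\left(I,B \right)} = I - 3 = -3 + I$)
$z{\left(l,L \right)} = -12$ ($z{\left(l,L \right)} = \left(-3 - 5\right) - 4 = -8 - 4 = -12$)
$-6402 + z{\left(-7,-216 \right)} = -6402 - 12 = -6414$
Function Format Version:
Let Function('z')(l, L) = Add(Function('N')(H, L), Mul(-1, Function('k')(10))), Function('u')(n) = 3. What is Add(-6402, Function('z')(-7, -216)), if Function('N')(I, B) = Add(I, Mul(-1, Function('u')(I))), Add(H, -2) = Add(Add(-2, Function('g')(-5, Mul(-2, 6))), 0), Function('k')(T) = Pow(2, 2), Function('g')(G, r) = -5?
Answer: -6414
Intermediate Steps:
Function('k')(T) = 4
H = -5 (H = Add(2, Add(Add(-2, -5), 0)) = Add(2, Add(-7, 0)) = Add(2, -7) = -5)
Function('N')(I, B) = Add(-3, I) (Function('N')(I, B) = Add(I, Mul(-1, 3)) = Add(I, -3) = Add(-3, I))
Function('z')(l, L) = -12 (Function('z')(l, L) = Add(Add(-3, -5), Mul(-1, 4)) = Add(-8, -4) = -12)
Add(-6402, Function('z')(-7, -216)) = Add(-6402, -12) = -6414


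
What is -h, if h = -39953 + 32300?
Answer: 7653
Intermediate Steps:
h = -7653
-h = -1*(-7653) = 7653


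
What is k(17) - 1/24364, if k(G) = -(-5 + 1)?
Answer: 97455/24364 ≈ 4.0000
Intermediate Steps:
k(G) = 4 (k(G) = -1*(-4) = 4)
k(17) - 1/24364 = 4 - 1/24364 = 97455/24364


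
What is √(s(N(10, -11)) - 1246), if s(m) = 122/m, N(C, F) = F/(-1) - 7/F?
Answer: I*√79073/8 ≈ 35.15*I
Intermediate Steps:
N(C, F) = -F - 7/F (N(C, F) = F*(-1) - 7/F = -F - 7/F)
√(s(N(10, -11)) - 1246) = √(122/(-1*(-11) - 7/(-11)) - 1246) = √(122/(11 - 7*(-1/11)) - 1246) = √(122/(11 + 7/11) - 1246) = √(122/(128/11) - 1246) = √(122*(11/128) - 1246) = √(671/64 - 1246) = √(-79073/64) = I*√79073/8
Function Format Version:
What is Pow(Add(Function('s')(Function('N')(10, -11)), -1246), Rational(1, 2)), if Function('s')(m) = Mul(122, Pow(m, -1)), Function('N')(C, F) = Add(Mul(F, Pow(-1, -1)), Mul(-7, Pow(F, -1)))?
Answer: Mul(Rational(1, 8), I, Pow(79073, Rational(1, 2))) ≈ Mul(35.150, I)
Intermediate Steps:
Function('N')(C, F) = Add(Mul(-1, F), Mul(-7, Pow(F, -1))) (Function('N')(C, F) = Add(Mul(F, -1), Mul(-7, Pow(F, -1))) = Add(Mul(-1, F), Mul(-7, Pow(F, -1))))
Pow(Add(Function('s')(Function('N')(10, -11)), -1246), Rational(1, 2)) = Pow(Add(Mul(122, Pow(Add(Mul(-1, -11), Mul(-7, Pow(-11, -1))), -1)), -1246), Rational(1, 2)) = Pow(Add(Mul(122, Pow(Add(11, Mul(-7, Rational(-1, 11))), -1)), -1246), Rational(1, 2)) = Pow(Add(Mul(122, Pow(Add(11, Rational(7, 11)), -1)), -1246), Rational(1, 2)) = Pow(Add(Mul(122, Pow(Rational(128, 11), -1)), -1246), Rational(1, 2)) = Pow(Add(Mul(122, Rational(11, 128)), -1246), Rational(1, 2)) = Pow(Add(Rational(671, 64), -1246), Rational(1, 2)) = Pow(Rational(-79073, 64), Rational(1, 2)) = Mul(Rational(1, 8), I, Pow(79073, Rational(1, 2)))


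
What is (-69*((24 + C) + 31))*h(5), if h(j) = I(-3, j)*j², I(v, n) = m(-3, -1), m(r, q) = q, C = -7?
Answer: 82800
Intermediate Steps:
I(v, n) = -1
h(j) = -j²
(-69*((24 + C) + 31))*h(5) = (-69*((24 - 7) + 31))*(-1*5²) = (-69*(17 + 31))*(-1*25) = -69*48*(-25) = -3312*(-25) = 82800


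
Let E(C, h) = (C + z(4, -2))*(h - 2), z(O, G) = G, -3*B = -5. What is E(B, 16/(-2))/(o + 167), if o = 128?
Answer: 2/177 ≈ 0.011299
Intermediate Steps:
B = 5/3 (B = -⅓*(-5) = 5/3 ≈ 1.6667)
E(C, h) = (-2 + C)*(-2 + h) (E(C, h) = (C - 2)*(h - 2) = (-2 + C)*(-2 + h))
E(B, 16/(-2))/(o + 167) = (4 - 2*5/3 - 32/(-2) + 5*(16/(-2))/3)/(128 + 167) = (4 - 10/3 - 32*(-1)/2 + 5*(16*(-½))/3)/295 = (4 - 10/3 - 2*(-8) + (5/3)*(-8))/295 = (4 - 10/3 + 16 - 40/3)/295 = (1/295)*(10/3) = 2/177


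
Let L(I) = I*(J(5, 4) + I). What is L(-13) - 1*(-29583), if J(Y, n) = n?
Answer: 29700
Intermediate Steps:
L(I) = I*(4 + I)
L(-13) - 1*(-29583) = -13*(4 - 13) - 1*(-29583) = -13*(-9) + 29583 = 117 + 29583 = 29700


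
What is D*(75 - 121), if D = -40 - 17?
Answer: 2622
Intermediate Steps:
D = -57
D*(75 - 121) = -57*(75 - 121) = -57*(-46) = 2622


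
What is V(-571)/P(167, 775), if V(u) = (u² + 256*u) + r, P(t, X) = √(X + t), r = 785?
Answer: 90325*√942/471 ≈ 5885.9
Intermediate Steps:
V(u) = 785 + u² + 256*u (V(u) = (u² + 256*u) + 785 = 785 + u² + 256*u)
V(-571)/P(167, 775) = (785 + (-571)² + 256*(-571))/(√(775 + 167)) = (785 + 326041 - 146176)/(√942) = 180650*(√942/942) = 90325*√942/471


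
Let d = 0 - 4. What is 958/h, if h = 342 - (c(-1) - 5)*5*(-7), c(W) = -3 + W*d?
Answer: 479/101 ≈ 4.7426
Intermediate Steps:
d = -4
c(W) = -3 - 4*W (c(W) = -3 + W*(-4) = -3 - 4*W)
h = 202 (h = 342 - ((-3 - 4*(-1)) - 5)*5*(-7) = 342 - ((-3 + 4) - 5)*5*(-7) = 342 - (1 - 5)*5*(-7) = 342 - (-4*5)*(-7) = 342 - (-20)*(-7) = 342 - 1*140 = 342 - 140 = 202)
958/h = 958/202 = 958*(1/202) = 479/101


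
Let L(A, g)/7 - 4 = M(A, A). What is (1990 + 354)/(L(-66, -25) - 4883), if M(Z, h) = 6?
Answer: -2344/4813 ≈ -0.48701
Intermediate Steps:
L(A, g) = 70 (L(A, g) = 28 + 7*6 = 28 + 42 = 70)
(1990 + 354)/(L(-66, -25) - 4883) = (1990 + 354)/(70 - 4883) = 2344/(-4813) = 2344*(-1/4813) = -2344/4813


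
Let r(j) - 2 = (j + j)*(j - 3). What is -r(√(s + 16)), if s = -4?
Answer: -26 + 12*√3 ≈ -5.2154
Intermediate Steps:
r(j) = 2 + 2*j*(-3 + j) (r(j) = 2 + (j + j)*(j - 3) = 2 + (2*j)*(-3 + j) = 2 + 2*j*(-3 + j))
-r(√(s + 16)) = -(2 - 6*√(-4 + 16) + 2*(√(-4 + 16))²) = -(2 - 12*√3 + 2*(√12)²) = -(2 - 12*√3 + 2*(2*√3)²) = -(2 - 12*√3 + 2*12) = -(2 - 12*√3 + 24) = -(26 - 12*√3) = -26 + 12*√3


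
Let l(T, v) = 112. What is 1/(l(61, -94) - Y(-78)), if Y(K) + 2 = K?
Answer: 1/192 ≈ 0.0052083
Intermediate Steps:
Y(K) = -2 + K
1/(l(61, -94) - Y(-78)) = 1/(112 - (-2 - 78)) = 1/(112 - 1*(-80)) = 1/(112 + 80) = 1/192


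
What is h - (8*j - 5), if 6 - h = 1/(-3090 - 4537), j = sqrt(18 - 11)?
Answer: 83898/7627 - 8*sqrt(7) ≈ -10.166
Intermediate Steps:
j = sqrt(7) ≈ 2.6458
h = 45763/7627 (h = 6 - 1/(-3090 - 4537) = 6 - 1/(-7627) = 6 - 1*(-1/7627) = 6 + 1/7627 = 45763/7627 ≈ 6.0001)
h - (8*j - 5) = 45763/7627 - (8*sqrt(7) - 5) = 45763/7627 - (-5 + 8*sqrt(7)) = 45763/7627 + (5 - 8*sqrt(7)) = 83898/7627 - 8*sqrt(7)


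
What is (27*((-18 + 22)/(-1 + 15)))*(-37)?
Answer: -1998/7 ≈ -285.43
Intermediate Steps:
(27*((-18 + 22)/(-1 + 15)))*(-37) = (27*(4/14))*(-37) = (27*(4*(1/14)))*(-37) = (27*(2/7))*(-37) = (54/7)*(-37) = -1998/7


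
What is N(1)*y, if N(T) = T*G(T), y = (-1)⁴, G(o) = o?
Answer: 1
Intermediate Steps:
y = 1
N(T) = T² (N(T) = T*T = T²)
N(1)*y = 1²*1 = 1*1 = 1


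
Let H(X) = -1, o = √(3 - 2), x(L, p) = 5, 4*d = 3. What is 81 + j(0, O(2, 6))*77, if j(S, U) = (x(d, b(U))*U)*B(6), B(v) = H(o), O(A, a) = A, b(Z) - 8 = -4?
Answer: -689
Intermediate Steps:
d = ¾ (d = (¼)*3 = ¾ ≈ 0.75000)
b(Z) = 4 (b(Z) = 8 - 4 = 4)
o = 1 (o = √1 = 1)
B(v) = -1
j(S, U) = -5*U (j(S, U) = (5*U)*(-1) = -5*U)
81 + j(0, O(2, 6))*77 = 81 - 5*2*77 = 81 - 10*77 = 81 - 770 = -689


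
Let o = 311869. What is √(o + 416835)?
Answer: 8*√11386 ≈ 853.64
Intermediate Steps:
√(o + 416835) = √(311869 + 416835) = √728704 = 8*√11386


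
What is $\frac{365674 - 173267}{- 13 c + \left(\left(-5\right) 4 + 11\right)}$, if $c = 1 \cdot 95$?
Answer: $- \frac{192407}{1244} \approx -154.67$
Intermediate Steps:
$c = 95$
$\frac{365674 - 173267}{- 13 c + \left(\left(-5\right) 4 + 11\right)} = \frac{365674 - 173267}{\left(-13\right) 95 + \left(\left(-5\right) 4 + 11\right)} = \frac{192407}{-1235 + \left(-20 + 11\right)} = \frac{192407}{-1235 - 9} = \frac{192407}{-1244} = 192407 \left(- \frac{1}{1244}\right) = - \frac{192407}{1244}$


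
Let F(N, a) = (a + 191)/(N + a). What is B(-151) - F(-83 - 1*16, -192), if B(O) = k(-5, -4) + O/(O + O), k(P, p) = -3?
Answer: -1457/582 ≈ -2.5034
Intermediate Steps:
F(N, a) = (191 + a)/(N + a)
B(O) = -5/2 (B(O) = -3 + O/(O + O) = -3 + O/((2*O)) = -3 + (1/(2*O))*O = -3 + ½ = -5/2)
B(-151) - F(-83 - 1*16, -192) = -5/2 - (191 - 192)/((-83 - 1*16) - 192) = -5/2 - (-1)/((-83 - 16) - 192) = -5/2 - (-1)/(-99 - 192) = -5/2 - (-1)/(-291) = -5/2 - (-1)*(-1)/291 = -5/2 - 1*1/291 = -5/2 - 1/291 = -1457/582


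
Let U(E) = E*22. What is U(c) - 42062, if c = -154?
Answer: -45450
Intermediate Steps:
U(E) = 22*E
U(c) - 42062 = 22*(-154) - 42062 = -3388 - 42062 = -45450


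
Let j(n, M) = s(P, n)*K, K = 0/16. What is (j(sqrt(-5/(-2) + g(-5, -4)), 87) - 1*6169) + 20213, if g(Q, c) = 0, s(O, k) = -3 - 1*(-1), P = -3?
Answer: 14044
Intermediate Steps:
s(O, k) = -2 (s(O, k) = -3 + 1 = -2)
K = 0 (K = 0*(1/16) = 0)
j(n, M) = 0 (j(n, M) = -2*0 = 0)
(j(sqrt(-5/(-2) + g(-5, -4)), 87) - 1*6169) + 20213 = (0 - 1*6169) + 20213 = (0 - 6169) + 20213 = -6169 + 20213 = 14044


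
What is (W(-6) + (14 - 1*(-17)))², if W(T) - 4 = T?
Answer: 841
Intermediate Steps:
W(T) = 4 + T
(W(-6) + (14 - 1*(-17)))² = ((4 - 6) + (14 - 1*(-17)))² = (-2 + (14 + 17))² = (-2 + 31)² = 29² = 841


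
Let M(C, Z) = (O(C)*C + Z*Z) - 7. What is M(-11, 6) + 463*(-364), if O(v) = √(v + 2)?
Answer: -168503 - 33*I ≈ -1.685e+5 - 33.0*I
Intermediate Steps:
O(v) = √(2 + v)
M(C, Z) = -7 + Z² + C*√(2 + C) (M(C, Z) = (√(2 + C)*C + Z*Z) - 7 = (C*√(2 + C) + Z²) - 7 = (Z² + C*√(2 + C)) - 7 = -7 + Z² + C*√(2 + C))
M(-11, 6) + 463*(-364) = (-7 + 6² - 11*√(2 - 11)) + 463*(-364) = (-7 + 36 - 33*I) - 168532 = (29 - 33*I) - 168532 = -168503 - 33*I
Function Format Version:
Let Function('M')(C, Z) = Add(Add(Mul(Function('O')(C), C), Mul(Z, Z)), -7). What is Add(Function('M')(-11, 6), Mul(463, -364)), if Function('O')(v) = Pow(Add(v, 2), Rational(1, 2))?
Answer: Add(-168503, Mul(-33, I)) ≈ Add(-1.6850e+5, Mul(-33.000, I))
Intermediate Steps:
Function('O')(v) = Pow(Add(2, v), Rational(1, 2))
Function('M')(C, Z) = Add(-7, Pow(Z, 2), Mul(C, Pow(Add(2, C), Rational(1, 2)))) (Function('M')(C, Z) = Add(Add(Mul(Pow(Add(2, C), Rational(1, 2)), C), Mul(Z, Z)), -7) = Add(Add(Mul(C, Pow(Add(2, C), Rational(1, 2))), Pow(Z, 2)), -7) = Add(Add(Pow(Z, 2), Mul(C, Pow(Add(2, C), Rational(1, 2)))), -7) = Add(-7, Pow(Z, 2), Mul(C, Pow(Add(2, C), Rational(1, 2)))))
Add(Function('M')(-11, 6), Mul(463, -364)) = Add(Add(-7, Pow(6, 2), Mul(-11, Pow(Add(2, -11), Rational(1, 2)))), Mul(463, -364)) = Add(Add(-7, 36, Mul(-11, Pow(-9, Rational(1, 2)))), -168532) = Add(Add(-7, 36, Mul(-11, Mul(3, I))), -168532) = Add(Add(-7, 36, Mul(-33, I)), -168532) = Add(Add(29, Mul(-33, I)), -168532) = Add(-168503, Mul(-33, I))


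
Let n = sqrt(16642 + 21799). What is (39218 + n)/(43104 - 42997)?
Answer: 39218/107 + sqrt(38441)/107 ≈ 368.36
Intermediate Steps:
n = sqrt(38441) ≈ 196.06
(39218 + n)/(43104 - 42997) = (39218 + sqrt(38441))/(43104 - 42997) = (39218 + sqrt(38441))/107 = (39218 + sqrt(38441))*(1/107) = 39218/107 + sqrt(38441)/107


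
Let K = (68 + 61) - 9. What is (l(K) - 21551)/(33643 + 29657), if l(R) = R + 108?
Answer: -21323/63300 ≈ -0.33686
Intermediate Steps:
K = 120 (K = 129 - 9 = 120)
l(R) = 108 + R
(l(K) - 21551)/(33643 + 29657) = ((108 + 120) - 21551)/(33643 + 29657) = (228 - 21551)/63300 = -21323*1/63300 = -21323/63300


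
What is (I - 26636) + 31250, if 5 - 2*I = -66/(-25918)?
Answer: 59825207/12959 ≈ 4616.5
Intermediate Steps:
I = 32381/12959 (I = 5/2 - (-33)/(-25918) = 5/2 - (-33)*(-1)/25918 = 5/2 - 1/2*33/12959 = 5/2 - 33/25918 = 32381/12959 ≈ 2.4987)
(I - 26636) + 31250 = (32381/12959 - 26636) + 31250 = -345143543/12959 + 31250 = 59825207/12959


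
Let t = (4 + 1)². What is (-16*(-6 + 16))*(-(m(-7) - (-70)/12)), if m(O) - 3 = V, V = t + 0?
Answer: 16240/3 ≈ 5413.3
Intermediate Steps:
t = 25 (t = 5² = 25)
V = 25 (V = 25 + 0 = 25)
m(O) = 28 (m(O) = 3 + 25 = 28)
(-16*(-6 + 16))*(-(m(-7) - (-70)/12)) = (-16*(-6 + 16))*(-(28 - (-70)/12)) = (-16*10)*(-(28 - (-70)/12)) = -(-160)*(28 - 1*(-35/6)) = -(-160)*(28 + 35/6) = -(-160)*203/6 = -160*(-203/6) = 16240/3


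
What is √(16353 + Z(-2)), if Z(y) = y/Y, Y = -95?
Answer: √147586015/95 ≈ 127.88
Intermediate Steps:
Z(y) = -y/95 (Z(y) = y/(-95) = y*(-1/95) = -y/95)
√(16353 + Z(-2)) = √(16353 - 1/95*(-2)) = √(16353 + 2/95) = √(1553537/95) = √147586015/95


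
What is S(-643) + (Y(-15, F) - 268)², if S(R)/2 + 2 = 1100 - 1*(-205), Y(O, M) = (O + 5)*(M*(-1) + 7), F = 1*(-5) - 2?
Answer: 169070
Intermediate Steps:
F = -7 (F = -5 - 2 = -7)
Y(O, M) = (5 + O)*(7 - M) (Y(O, M) = (5 + O)*(-M + 7) = (5 + O)*(7 - M))
S(R) = 2606 (S(R) = -4 + 2*(1100 - 1*(-205)) = -4 + 2*(1100 + 205) = -4 + 2*1305 = -4 + 2610 = 2606)
S(-643) + (Y(-15, F) - 268)² = 2606 + ((35 - 5*(-7) + 7*(-15) - 1*(-7)*(-15)) - 268)² = 2606 + ((35 + 35 - 105 - 105) - 268)² = 2606 + (-140 - 268)² = 2606 + (-408)² = 2606 + 166464 = 169070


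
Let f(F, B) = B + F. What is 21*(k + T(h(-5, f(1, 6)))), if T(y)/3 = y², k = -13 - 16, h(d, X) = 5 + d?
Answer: -609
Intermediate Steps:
k = -29
T(y) = 3*y²
21*(k + T(h(-5, f(1, 6)))) = 21*(-29 + 3*(5 - 5)²) = 21*(-29 + 3*0²) = 21*(-29 + 3*0) = 21*(-29 + 0) = 21*(-29) = -609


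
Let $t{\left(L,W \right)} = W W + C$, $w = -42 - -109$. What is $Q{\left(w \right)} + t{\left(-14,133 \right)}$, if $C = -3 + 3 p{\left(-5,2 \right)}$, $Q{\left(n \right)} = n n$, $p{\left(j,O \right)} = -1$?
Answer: $22172$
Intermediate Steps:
$w = 67$ ($w = -42 + 109 = 67$)
$Q{\left(n \right)} = n^{2}$
$C = -6$ ($C = -3 + 3 \left(-1\right) = -3 - 3 = -6$)
$t{\left(L,W \right)} = -6 + W^{2}$ ($t{\left(L,W \right)} = W W - 6 = W^{2} - 6 = -6 + W^{2}$)
$Q{\left(w \right)} + t{\left(-14,133 \right)} = 67^{2} - \left(6 - 133^{2}\right) = 4489 + \left(-6 + 17689\right) = 4489 + 17683 = 22172$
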